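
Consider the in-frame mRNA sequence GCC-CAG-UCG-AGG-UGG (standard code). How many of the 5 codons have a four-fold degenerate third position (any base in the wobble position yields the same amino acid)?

2

Codon 1 GCC (Ala): third position 4-fold.
Codon 2 CAG (Gln): third position 2-fold.
Codon 3 UCG (Ser): third position 4-fold.
Codon 4 AGG (Arg): third position 2-fold.
Codon 5 UGG (Trp): third position 1-fold.
Four-fold degenerate third positions: 2.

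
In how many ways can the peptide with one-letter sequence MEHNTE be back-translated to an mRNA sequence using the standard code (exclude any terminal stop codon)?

64

Met: 1 codon.
Glu: 2 codons.
His: 2 codons.
Asn: 2 codons.
Thr: 4 codons.
Glu: 2 codons.
1 × 2 × 2 × 2 × 4 × 2 = 64.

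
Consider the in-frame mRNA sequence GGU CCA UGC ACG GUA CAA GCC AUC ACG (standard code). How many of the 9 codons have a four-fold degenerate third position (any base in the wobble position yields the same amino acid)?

6

Codon 1 GGU (Gly): third position 4-fold.
Codon 2 CCA (Pro): third position 4-fold.
Codon 3 UGC (Cys): third position 2-fold.
Codon 4 ACG (Thr): third position 4-fold.
Codon 5 GUA (Val): third position 4-fold.
Codon 6 CAA (Gln): third position 2-fold.
Codon 7 GCC (Ala): third position 4-fold.
Codon 8 AUC (Ile): third position 3-fold.
Codon 9 ACG (Thr): third position 4-fold.
Four-fold degenerate third positions: 6.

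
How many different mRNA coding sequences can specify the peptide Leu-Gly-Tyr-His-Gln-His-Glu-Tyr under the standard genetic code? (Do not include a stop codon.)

Leu: 6 codons.
Gly: 4 codons.
Tyr: 2 codons.
His: 2 codons.
Gln: 2 codons.
His: 2 codons.
Glu: 2 codons.
Tyr: 2 codons.
6 × 4 × 2 × 2 × 2 × 2 × 2 × 2 = 1536.

1536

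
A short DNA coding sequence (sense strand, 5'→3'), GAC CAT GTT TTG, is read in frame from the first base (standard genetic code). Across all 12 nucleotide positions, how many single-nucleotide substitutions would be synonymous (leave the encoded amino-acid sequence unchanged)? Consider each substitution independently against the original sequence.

7

Codon 1 (GAC, Asp): 1 synonymous substitution.
Codon 2 (CAT, His): 1 synonymous substitution.
Codon 3 (GTT, Val): 3 synonymous substitutions.
Codon 4 (TTG, Leu): 2 synonymous substitutions.
Total: 1 + 1 + 3 + 2 = 7.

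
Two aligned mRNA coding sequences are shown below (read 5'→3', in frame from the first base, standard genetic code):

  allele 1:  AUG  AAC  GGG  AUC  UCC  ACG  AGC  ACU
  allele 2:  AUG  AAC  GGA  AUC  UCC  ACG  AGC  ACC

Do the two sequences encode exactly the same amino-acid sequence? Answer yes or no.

Codon 1: AUG Met / AUG Met — identical.
Codon 2: AAC Asn / AAC Asn — identical.
Codon 3: GGG Gly / GGA Gly — synonymous.
Codon 4: AUC Ile / AUC Ile — identical.
Codon 5: UCC Ser / UCC Ser — identical.
Codon 6: ACG Thr / ACG Thr — identical.
Codon 7: AGC Ser / AGC Ser — identical.
Codon 8: ACU Thr / ACC Thr — synonymous.
Nonsynonymous differences: 0 → same protein.

yes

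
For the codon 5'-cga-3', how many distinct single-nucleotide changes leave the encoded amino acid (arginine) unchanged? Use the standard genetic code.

Position 1: AGA → 1 synonymous.
Position 2: none → 0 synonymous.
Position 3: CGT, CGC, CGG → 3 synonymous.
Total: 1 + 0 + 3 = 4.

4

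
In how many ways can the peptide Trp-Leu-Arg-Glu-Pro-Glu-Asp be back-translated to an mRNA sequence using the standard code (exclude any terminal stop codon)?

1152

Trp: 1 codon.
Leu: 6 codons.
Arg: 6 codons.
Glu: 2 codons.
Pro: 4 codons.
Glu: 2 codons.
Asp: 2 codons.
1 × 6 × 6 × 2 × 4 × 2 × 2 = 1152.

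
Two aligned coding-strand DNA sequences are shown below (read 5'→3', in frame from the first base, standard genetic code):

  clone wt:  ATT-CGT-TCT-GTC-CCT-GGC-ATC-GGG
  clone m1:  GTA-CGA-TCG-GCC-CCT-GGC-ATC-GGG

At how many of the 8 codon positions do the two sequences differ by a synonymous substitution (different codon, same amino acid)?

2

Codon 1: ATT Ile / GTA Val — nonsynonymous.
Codon 2: CGT Arg / CGA Arg — synonymous.
Codon 3: TCT Ser / TCG Ser — synonymous.
Codon 4: GTC Val / GCC Ala — nonsynonymous.
Codon 5: CCT Pro / CCT Pro — identical.
Codon 6: GGC Gly / GGC Gly — identical.
Codon 7: ATC Ile / ATC Ile — identical.
Codon 8: GGG Gly / GGG Gly — identical.
Synonymous differences: 2.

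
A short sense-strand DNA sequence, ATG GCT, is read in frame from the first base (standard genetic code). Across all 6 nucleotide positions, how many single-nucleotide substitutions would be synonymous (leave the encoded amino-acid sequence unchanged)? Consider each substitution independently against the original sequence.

Codon 1 (ATG, Met): 0 synonymous substitutions.
Codon 2 (GCT, Ala): 3 synonymous substitutions.
Total: 0 + 3 = 3.

3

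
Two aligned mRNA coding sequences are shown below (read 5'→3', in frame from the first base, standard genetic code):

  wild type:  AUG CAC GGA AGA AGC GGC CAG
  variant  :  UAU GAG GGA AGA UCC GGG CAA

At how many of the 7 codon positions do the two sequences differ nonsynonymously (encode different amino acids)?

2

Codon 1: AUG Met / UAU Tyr — nonsynonymous.
Codon 2: CAC His / GAG Glu — nonsynonymous.
Codon 3: GGA Gly / GGA Gly — identical.
Codon 4: AGA Arg / AGA Arg — identical.
Codon 5: AGC Ser / UCC Ser — synonymous.
Codon 6: GGC Gly / GGG Gly — synonymous.
Codon 7: CAG Gln / CAA Gln — synonymous.
Nonsynonymous differences: 2.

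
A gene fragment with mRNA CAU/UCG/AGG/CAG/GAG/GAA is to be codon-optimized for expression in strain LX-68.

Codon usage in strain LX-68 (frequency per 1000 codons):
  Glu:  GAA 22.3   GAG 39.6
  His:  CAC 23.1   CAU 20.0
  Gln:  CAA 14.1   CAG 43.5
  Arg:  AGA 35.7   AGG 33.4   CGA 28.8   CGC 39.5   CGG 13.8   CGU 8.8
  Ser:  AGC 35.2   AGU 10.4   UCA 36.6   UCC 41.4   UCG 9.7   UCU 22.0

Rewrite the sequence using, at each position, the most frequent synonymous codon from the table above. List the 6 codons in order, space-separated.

CAC UCC CGC CAG GAG GAG

Codon 1 (His): best is CAC at 23.1.
Codon 2 (Ser): best is UCC at 41.4.
Codon 3 (Arg): best is CGC at 39.5.
Codon 4 (Gln): best is CAG at 43.5.
Codon 5 (Glu): best is GAG at 39.6.
Codon 6 (Glu): best is GAG at 39.6.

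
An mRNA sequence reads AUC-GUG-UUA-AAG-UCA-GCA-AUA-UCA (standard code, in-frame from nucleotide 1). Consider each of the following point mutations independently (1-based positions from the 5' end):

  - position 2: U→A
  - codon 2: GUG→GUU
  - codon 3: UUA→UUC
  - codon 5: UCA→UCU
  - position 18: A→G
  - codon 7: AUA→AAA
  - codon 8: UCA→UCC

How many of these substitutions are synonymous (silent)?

4

Codon 1: AUC (Ile) → AAC (Asn) — missense.
Codon 2: GUG (Val) → GUU (Val) — synonymous.
Codon 3: UUA (Leu) → UUC (Phe) — missense.
Codon 5: UCA (Ser) → UCU (Ser) — synonymous.
Codon 6: GCA (Ala) → GCG (Ala) — synonymous.
Codon 7: AUA (Ile) → AAA (Lys) — missense.
Codon 8: UCA (Ser) → UCC (Ser) — synonymous.
Synonymous: 4 of 7.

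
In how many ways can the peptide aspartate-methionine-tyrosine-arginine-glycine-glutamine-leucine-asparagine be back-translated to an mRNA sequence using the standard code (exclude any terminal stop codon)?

2304

Asp: 2 codons.
Met: 1 codon.
Tyr: 2 codons.
Arg: 6 codons.
Gly: 4 codons.
Gln: 2 codons.
Leu: 6 codons.
Asn: 2 codons.
2 × 1 × 2 × 6 × 4 × 2 × 6 × 2 = 2304.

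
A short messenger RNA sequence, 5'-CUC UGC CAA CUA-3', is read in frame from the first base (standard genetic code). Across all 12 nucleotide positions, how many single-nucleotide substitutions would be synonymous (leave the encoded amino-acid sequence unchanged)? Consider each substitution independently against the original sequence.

Codon 1 (CUC, Leu): 3 synonymous substitutions.
Codon 2 (UGC, Cys): 1 synonymous substitution.
Codon 3 (CAA, Gln): 1 synonymous substitution.
Codon 4 (CUA, Leu): 4 synonymous substitutions.
Total: 3 + 1 + 1 + 4 = 9.

9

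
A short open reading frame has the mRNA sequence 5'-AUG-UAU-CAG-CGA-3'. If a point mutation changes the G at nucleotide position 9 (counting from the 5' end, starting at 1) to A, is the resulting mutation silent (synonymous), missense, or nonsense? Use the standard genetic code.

Position 9 falls in codon 3: CAG → Gln.
After the substitution the codon is CAA → Gln.
Both encode Gln, so the change is synonymous.

silent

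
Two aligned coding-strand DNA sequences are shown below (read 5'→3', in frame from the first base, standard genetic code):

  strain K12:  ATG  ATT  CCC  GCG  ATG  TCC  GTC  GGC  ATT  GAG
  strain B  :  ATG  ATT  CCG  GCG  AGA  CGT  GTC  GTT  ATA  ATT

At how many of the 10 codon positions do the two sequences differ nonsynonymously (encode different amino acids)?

4

Codon 1: ATG Met / ATG Met — identical.
Codon 2: ATT Ile / ATT Ile — identical.
Codon 3: CCC Pro / CCG Pro — synonymous.
Codon 4: GCG Ala / GCG Ala — identical.
Codon 5: ATG Met / AGA Arg — nonsynonymous.
Codon 6: TCC Ser / CGT Arg — nonsynonymous.
Codon 7: GTC Val / GTC Val — identical.
Codon 8: GGC Gly / GTT Val — nonsynonymous.
Codon 9: ATT Ile / ATA Ile — synonymous.
Codon 10: GAG Glu / ATT Ile — nonsynonymous.
Nonsynonymous differences: 4.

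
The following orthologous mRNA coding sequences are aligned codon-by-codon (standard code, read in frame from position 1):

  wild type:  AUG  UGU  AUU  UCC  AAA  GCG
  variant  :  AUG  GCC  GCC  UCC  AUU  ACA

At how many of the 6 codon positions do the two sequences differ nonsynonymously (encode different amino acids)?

Codon 1: AUG Met / AUG Met — identical.
Codon 2: UGU Cys / GCC Ala — nonsynonymous.
Codon 3: AUU Ile / GCC Ala — nonsynonymous.
Codon 4: UCC Ser / UCC Ser — identical.
Codon 5: AAA Lys / AUU Ile — nonsynonymous.
Codon 6: GCG Ala / ACA Thr — nonsynonymous.
Nonsynonymous differences: 4.

4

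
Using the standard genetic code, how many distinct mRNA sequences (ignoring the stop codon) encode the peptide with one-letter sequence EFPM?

16

Glu: 2 codons.
Phe: 2 codons.
Pro: 4 codons.
Met: 1 codon.
2 × 2 × 4 × 1 = 16.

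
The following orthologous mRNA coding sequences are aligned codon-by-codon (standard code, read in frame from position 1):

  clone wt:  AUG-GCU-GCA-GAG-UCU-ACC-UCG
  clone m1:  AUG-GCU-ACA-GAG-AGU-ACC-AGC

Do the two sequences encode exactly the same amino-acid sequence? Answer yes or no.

Codon 1: AUG Met / AUG Met — identical.
Codon 2: GCU Ala / GCU Ala — identical.
Codon 3: GCA Ala / ACA Thr — nonsynonymous.
Codon 4: GAG Glu / GAG Glu — identical.
Codon 5: UCU Ser / AGU Ser — synonymous.
Codon 6: ACC Thr / ACC Thr — identical.
Codon 7: UCG Ser / AGC Ser — synonymous.
Nonsynonymous differences: 1 → different protein.

no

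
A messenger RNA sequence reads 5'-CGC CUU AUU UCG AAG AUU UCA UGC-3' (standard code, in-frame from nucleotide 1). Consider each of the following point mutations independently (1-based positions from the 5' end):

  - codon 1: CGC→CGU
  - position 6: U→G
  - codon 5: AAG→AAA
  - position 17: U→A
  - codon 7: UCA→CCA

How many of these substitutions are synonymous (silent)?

3

Codon 1: CGC (Arg) → CGU (Arg) — synonymous.
Codon 2: CUU (Leu) → CUG (Leu) — synonymous.
Codon 5: AAG (Lys) → AAA (Lys) — synonymous.
Codon 6: AUU (Ile) → AAU (Asn) — missense.
Codon 7: UCA (Ser) → CCA (Pro) — missense.
Synonymous: 3 of 5.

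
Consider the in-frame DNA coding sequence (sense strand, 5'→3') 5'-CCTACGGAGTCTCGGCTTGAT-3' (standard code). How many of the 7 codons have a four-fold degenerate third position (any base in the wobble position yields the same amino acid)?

5

Codon 1 CCT (Pro): third position 4-fold.
Codon 2 ACG (Thr): third position 4-fold.
Codon 3 GAG (Glu): third position 2-fold.
Codon 4 TCT (Ser): third position 4-fold.
Codon 5 CGG (Arg): third position 4-fold.
Codon 6 CTT (Leu): third position 4-fold.
Codon 7 GAT (Asp): third position 2-fold.
Four-fold degenerate third positions: 5.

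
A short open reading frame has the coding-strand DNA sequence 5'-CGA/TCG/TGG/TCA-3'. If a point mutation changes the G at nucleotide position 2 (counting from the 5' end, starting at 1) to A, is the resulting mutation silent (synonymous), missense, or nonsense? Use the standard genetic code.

Position 2 falls in codon 1: CGA → Arg.
After the substitution the codon is CAA → Gln.
Arg ≠ Gln, so this is a missense mutation.

missense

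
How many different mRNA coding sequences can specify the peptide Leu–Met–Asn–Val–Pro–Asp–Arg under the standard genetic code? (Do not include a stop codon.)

2304

Leu: 6 codons.
Met: 1 codon.
Asn: 2 codons.
Val: 4 codons.
Pro: 4 codons.
Asp: 2 codons.
Arg: 6 codons.
6 × 1 × 2 × 4 × 4 × 2 × 6 = 2304.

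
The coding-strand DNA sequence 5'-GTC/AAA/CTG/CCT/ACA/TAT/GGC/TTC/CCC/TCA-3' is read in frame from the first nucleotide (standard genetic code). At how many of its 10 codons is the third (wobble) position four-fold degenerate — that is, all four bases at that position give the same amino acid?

7

Codon 1 GTC (Val): third position 4-fold.
Codon 2 AAA (Lys): third position 2-fold.
Codon 3 CTG (Leu): third position 4-fold.
Codon 4 CCT (Pro): third position 4-fold.
Codon 5 ACA (Thr): third position 4-fold.
Codon 6 TAT (Tyr): third position 2-fold.
Codon 7 GGC (Gly): third position 4-fold.
Codon 8 TTC (Phe): third position 2-fold.
Codon 9 CCC (Pro): third position 4-fold.
Codon 10 TCA (Ser): third position 4-fold.
Four-fold degenerate third positions: 7.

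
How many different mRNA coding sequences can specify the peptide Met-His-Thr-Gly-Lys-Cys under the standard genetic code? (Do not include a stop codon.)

128

Met: 1 codon.
His: 2 codons.
Thr: 4 codons.
Gly: 4 codons.
Lys: 2 codons.
Cys: 2 codons.
1 × 2 × 4 × 4 × 2 × 2 = 128.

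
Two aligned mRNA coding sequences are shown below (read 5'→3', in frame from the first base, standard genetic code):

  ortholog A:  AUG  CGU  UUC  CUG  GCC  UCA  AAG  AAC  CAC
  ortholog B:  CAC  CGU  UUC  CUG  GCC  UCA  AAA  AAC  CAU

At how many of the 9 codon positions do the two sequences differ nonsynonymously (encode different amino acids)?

Codon 1: AUG Met / CAC His — nonsynonymous.
Codon 2: CGU Arg / CGU Arg — identical.
Codon 3: UUC Phe / UUC Phe — identical.
Codon 4: CUG Leu / CUG Leu — identical.
Codon 5: GCC Ala / GCC Ala — identical.
Codon 6: UCA Ser / UCA Ser — identical.
Codon 7: AAG Lys / AAA Lys — synonymous.
Codon 8: AAC Asn / AAC Asn — identical.
Codon 9: CAC His / CAU His — synonymous.
Nonsynonymous differences: 1.

1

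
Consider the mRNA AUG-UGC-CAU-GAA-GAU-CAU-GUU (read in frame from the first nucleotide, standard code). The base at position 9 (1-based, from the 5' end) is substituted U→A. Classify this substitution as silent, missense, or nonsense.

missense

Position 9 falls in codon 3: CAU → His.
After the substitution the codon is CAA → Gln.
His ≠ Gln, so this is a missense mutation.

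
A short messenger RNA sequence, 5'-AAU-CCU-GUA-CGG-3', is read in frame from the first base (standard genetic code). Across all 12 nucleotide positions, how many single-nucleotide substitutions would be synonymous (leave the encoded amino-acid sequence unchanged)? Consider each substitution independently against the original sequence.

11

Codon 1 (AAU, Asn): 1 synonymous substitution.
Codon 2 (CCU, Pro): 3 synonymous substitutions.
Codon 3 (GUA, Val): 3 synonymous substitutions.
Codon 4 (CGG, Arg): 4 synonymous substitutions.
Total: 1 + 3 + 3 + 4 = 11.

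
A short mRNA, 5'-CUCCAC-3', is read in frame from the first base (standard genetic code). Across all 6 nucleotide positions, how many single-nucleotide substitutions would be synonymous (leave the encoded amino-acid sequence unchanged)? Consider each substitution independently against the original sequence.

Codon 1 (CUC, Leu): 3 synonymous substitutions.
Codon 2 (CAC, His): 1 synonymous substitution.
Total: 3 + 1 = 4.

4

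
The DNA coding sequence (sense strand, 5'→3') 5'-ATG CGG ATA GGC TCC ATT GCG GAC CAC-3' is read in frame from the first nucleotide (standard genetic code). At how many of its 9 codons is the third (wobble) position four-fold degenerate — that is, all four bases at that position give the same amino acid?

Codon 1 ATG (Met): third position 1-fold.
Codon 2 CGG (Arg): third position 4-fold.
Codon 3 ATA (Ile): third position 3-fold.
Codon 4 GGC (Gly): third position 4-fold.
Codon 5 TCC (Ser): third position 4-fold.
Codon 6 ATT (Ile): third position 3-fold.
Codon 7 GCG (Ala): third position 4-fold.
Codon 8 GAC (Asp): third position 2-fold.
Codon 9 CAC (His): third position 2-fold.
Four-fold degenerate third positions: 4.

4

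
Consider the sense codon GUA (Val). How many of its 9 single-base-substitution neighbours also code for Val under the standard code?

3

Position 1: none → 0 synonymous.
Position 2: none → 0 synonymous.
Position 3: GUU, GUC, GUG → 3 synonymous.
Total: 0 + 0 + 3 = 3.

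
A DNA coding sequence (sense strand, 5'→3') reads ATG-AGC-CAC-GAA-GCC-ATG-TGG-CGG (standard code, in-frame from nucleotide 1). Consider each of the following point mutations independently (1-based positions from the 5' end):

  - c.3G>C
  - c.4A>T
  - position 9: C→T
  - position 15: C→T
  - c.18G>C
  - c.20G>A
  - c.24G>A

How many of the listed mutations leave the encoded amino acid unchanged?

3

Codon 1: ATG (Met) → ATC (Ile) — missense.
Codon 2: AGC (Ser) → TGC (Cys) — missense.
Codon 3: CAC (His) → CAT (His) — synonymous.
Codon 5: GCC (Ala) → GCT (Ala) — synonymous.
Codon 6: ATG (Met) → ATC (Ile) — missense.
Codon 7: TGG (Trp) → TAG (Stop) — nonsense.
Codon 8: CGG (Arg) → CGA (Arg) — synonymous.
Synonymous: 3 of 7.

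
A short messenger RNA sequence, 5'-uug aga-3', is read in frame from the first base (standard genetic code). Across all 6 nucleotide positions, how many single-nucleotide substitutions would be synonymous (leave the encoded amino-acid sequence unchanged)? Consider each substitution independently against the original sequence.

Codon 1 (UUG, Leu): 2 synonymous substitutions.
Codon 2 (AGA, Arg): 2 synonymous substitutions.
Total: 2 + 2 = 4.

4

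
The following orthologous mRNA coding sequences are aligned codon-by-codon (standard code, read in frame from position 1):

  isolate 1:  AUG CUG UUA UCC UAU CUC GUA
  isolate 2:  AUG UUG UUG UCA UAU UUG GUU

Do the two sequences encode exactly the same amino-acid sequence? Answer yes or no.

yes

Codon 1: AUG Met / AUG Met — identical.
Codon 2: CUG Leu / UUG Leu — synonymous.
Codon 3: UUA Leu / UUG Leu — synonymous.
Codon 4: UCC Ser / UCA Ser — synonymous.
Codon 5: UAU Tyr / UAU Tyr — identical.
Codon 6: CUC Leu / UUG Leu — synonymous.
Codon 7: GUA Val / GUU Val — synonymous.
Nonsynonymous differences: 0 → same protein.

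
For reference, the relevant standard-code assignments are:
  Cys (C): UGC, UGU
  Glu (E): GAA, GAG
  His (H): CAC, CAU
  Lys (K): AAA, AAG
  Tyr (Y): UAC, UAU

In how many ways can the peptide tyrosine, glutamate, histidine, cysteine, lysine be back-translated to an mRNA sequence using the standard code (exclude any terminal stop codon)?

32

Tyr: 2 codons.
Glu: 2 codons.
His: 2 codons.
Cys: 2 codons.
Lys: 2 codons.
2 × 2 × 2 × 2 × 2 = 32.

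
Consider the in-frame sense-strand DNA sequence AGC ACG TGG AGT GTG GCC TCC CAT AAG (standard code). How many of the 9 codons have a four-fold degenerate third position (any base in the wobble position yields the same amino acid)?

Codon 1 AGC (Ser): third position 2-fold.
Codon 2 ACG (Thr): third position 4-fold.
Codon 3 TGG (Trp): third position 1-fold.
Codon 4 AGT (Ser): third position 2-fold.
Codon 5 GTG (Val): third position 4-fold.
Codon 6 GCC (Ala): third position 4-fold.
Codon 7 TCC (Ser): third position 4-fold.
Codon 8 CAT (His): third position 2-fold.
Codon 9 AAG (Lys): third position 2-fold.
Four-fold degenerate third positions: 4.

4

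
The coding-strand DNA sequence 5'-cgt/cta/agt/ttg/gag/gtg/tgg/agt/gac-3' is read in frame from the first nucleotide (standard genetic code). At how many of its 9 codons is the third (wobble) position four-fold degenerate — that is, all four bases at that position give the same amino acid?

Codon 1 CGT (Arg): third position 4-fold.
Codon 2 CTA (Leu): third position 4-fold.
Codon 3 AGT (Ser): third position 2-fold.
Codon 4 TTG (Leu): third position 2-fold.
Codon 5 GAG (Glu): third position 2-fold.
Codon 6 GTG (Val): third position 4-fold.
Codon 7 TGG (Trp): third position 1-fold.
Codon 8 AGT (Ser): third position 2-fold.
Codon 9 GAC (Asp): third position 2-fold.
Four-fold degenerate third positions: 3.

3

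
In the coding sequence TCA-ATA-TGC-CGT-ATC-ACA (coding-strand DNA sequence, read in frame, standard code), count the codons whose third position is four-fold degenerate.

Codon 1 TCA (Ser): third position 4-fold.
Codon 2 ATA (Ile): third position 3-fold.
Codon 3 TGC (Cys): third position 2-fold.
Codon 4 CGT (Arg): third position 4-fold.
Codon 5 ATC (Ile): third position 3-fold.
Codon 6 ACA (Thr): third position 4-fold.
Four-fold degenerate third positions: 3.

3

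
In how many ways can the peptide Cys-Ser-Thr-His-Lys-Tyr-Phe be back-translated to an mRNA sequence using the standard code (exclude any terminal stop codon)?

Cys: 2 codons.
Ser: 6 codons.
Thr: 4 codons.
His: 2 codons.
Lys: 2 codons.
Tyr: 2 codons.
Phe: 2 codons.
2 × 6 × 4 × 2 × 2 × 2 × 2 = 768.

768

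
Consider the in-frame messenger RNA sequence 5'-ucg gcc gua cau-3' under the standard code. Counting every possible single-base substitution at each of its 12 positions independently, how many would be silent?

10

Codon 1 (UCG, Ser): 3 synonymous substitutions.
Codon 2 (GCC, Ala): 3 synonymous substitutions.
Codon 3 (GUA, Val): 3 synonymous substitutions.
Codon 4 (CAU, His): 1 synonymous substitution.
Total: 3 + 3 + 3 + 1 = 10.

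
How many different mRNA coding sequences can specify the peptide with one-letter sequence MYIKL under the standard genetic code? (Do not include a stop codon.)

Met: 1 codon.
Tyr: 2 codons.
Ile: 3 codons.
Lys: 2 codons.
Leu: 6 codons.
1 × 2 × 3 × 2 × 6 = 72.

72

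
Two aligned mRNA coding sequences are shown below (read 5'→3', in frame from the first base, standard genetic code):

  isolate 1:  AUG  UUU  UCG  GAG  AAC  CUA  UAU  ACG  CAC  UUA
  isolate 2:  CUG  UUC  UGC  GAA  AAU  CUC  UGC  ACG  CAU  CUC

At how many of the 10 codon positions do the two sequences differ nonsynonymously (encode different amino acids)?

Codon 1: AUG Met / CUG Leu — nonsynonymous.
Codon 2: UUU Phe / UUC Phe — synonymous.
Codon 3: UCG Ser / UGC Cys — nonsynonymous.
Codon 4: GAG Glu / GAA Glu — synonymous.
Codon 5: AAC Asn / AAU Asn — synonymous.
Codon 6: CUA Leu / CUC Leu — synonymous.
Codon 7: UAU Tyr / UGC Cys — nonsynonymous.
Codon 8: ACG Thr / ACG Thr — identical.
Codon 9: CAC His / CAU His — synonymous.
Codon 10: UUA Leu / CUC Leu — synonymous.
Nonsynonymous differences: 3.

3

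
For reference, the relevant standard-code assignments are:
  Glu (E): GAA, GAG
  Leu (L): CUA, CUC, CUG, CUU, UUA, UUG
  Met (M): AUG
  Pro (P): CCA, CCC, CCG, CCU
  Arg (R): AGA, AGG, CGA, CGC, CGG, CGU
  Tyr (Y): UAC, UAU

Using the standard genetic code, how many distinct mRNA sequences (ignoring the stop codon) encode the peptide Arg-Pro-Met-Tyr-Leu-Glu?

576

Arg: 6 codons.
Pro: 4 codons.
Met: 1 codon.
Tyr: 2 codons.
Leu: 6 codons.
Glu: 2 codons.
6 × 4 × 1 × 2 × 6 × 2 = 576.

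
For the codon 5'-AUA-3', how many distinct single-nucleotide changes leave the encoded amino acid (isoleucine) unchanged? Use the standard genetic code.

Position 1: none → 0 synonymous.
Position 2: none → 0 synonymous.
Position 3: AUU, AUC → 2 synonymous.
Total: 0 + 0 + 2 = 2.

2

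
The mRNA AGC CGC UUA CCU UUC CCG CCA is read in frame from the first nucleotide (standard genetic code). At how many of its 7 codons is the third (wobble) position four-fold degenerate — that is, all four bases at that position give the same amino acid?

Codon 1 AGC (Ser): third position 2-fold.
Codon 2 CGC (Arg): third position 4-fold.
Codon 3 UUA (Leu): third position 2-fold.
Codon 4 CCU (Pro): third position 4-fold.
Codon 5 UUC (Phe): third position 2-fold.
Codon 6 CCG (Pro): third position 4-fold.
Codon 7 CCA (Pro): third position 4-fold.
Four-fold degenerate third positions: 4.

4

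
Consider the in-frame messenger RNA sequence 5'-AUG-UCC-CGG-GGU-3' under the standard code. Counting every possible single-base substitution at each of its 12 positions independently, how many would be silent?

10

Codon 1 (AUG, Met): 0 synonymous substitutions.
Codon 2 (UCC, Ser): 3 synonymous substitutions.
Codon 3 (CGG, Arg): 4 synonymous substitutions.
Codon 4 (GGU, Gly): 3 synonymous substitutions.
Total: 0 + 3 + 4 + 3 = 10.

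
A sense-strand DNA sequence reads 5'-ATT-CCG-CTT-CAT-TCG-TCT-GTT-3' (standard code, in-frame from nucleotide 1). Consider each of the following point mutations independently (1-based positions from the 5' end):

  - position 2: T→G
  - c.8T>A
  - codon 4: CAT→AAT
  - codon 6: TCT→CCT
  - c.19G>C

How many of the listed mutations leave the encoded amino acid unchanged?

0

Codon 1: ATT (Ile) → AGT (Ser) — missense.
Codon 3: CTT (Leu) → CAT (His) — missense.
Codon 4: CAT (His) → AAT (Asn) — missense.
Codon 6: TCT (Ser) → CCT (Pro) — missense.
Codon 7: GTT (Val) → CTT (Leu) — missense.
Synonymous: 0 of 5.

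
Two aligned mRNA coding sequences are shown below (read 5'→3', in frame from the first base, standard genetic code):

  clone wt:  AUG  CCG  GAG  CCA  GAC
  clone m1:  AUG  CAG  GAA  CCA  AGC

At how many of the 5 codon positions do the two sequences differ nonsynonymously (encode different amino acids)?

2

Codon 1: AUG Met / AUG Met — identical.
Codon 2: CCG Pro / CAG Gln — nonsynonymous.
Codon 3: GAG Glu / GAA Glu — synonymous.
Codon 4: CCA Pro / CCA Pro — identical.
Codon 5: GAC Asp / AGC Ser — nonsynonymous.
Nonsynonymous differences: 2.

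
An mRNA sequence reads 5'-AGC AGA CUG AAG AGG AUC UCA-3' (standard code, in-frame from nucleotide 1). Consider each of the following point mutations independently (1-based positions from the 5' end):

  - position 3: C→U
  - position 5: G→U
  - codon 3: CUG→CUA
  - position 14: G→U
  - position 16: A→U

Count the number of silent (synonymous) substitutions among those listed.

2

Codon 1: AGC (Ser) → AGU (Ser) — synonymous.
Codon 2: AGA (Arg) → AUA (Ile) — missense.
Codon 3: CUG (Leu) → CUA (Leu) — synonymous.
Codon 5: AGG (Arg) → AUG (Met) — missense.
Codon 6: AUC (Ile) → UUC (Phe) — missense.
Synonymous: 2 of 5.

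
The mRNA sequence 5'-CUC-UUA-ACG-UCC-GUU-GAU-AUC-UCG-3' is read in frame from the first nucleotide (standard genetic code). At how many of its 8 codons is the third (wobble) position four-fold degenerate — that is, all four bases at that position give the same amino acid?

Codon 1 CUC (Leu): third position 4-fold.
Codon 2 UUA (Leu): third position 2-fold.
Codon 3 ACG (Thr): third position 4-fold.
Codon 4 UCC (Ser): third position 4-fold.
Codon 5 GUU (Val): third position 4-fold.
Codon 6 GAU (Asp): third position 2-fold.
Codon 7 AUC (Ile): third position 3-fold.
Codon 8 UCG (Ser): third position 4-fold.
Four-fold degenerate third positions: 5.

5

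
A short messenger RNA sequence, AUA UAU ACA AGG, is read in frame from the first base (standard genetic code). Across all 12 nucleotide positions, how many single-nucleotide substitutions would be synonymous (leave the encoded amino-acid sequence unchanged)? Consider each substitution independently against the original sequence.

8

Codon 1 (AUA, Ile): 2 synonymous substitutions.
Codon 2 (UAU, Tyr): 1 synonymous substitution.
Codon 3 (ACA, Thr): 3 synonymous substitutions.
Codon 4 (AGG, Arg): 2 synonymous substitutions.
Total: 2 + 1 + 3 + 2 = 8.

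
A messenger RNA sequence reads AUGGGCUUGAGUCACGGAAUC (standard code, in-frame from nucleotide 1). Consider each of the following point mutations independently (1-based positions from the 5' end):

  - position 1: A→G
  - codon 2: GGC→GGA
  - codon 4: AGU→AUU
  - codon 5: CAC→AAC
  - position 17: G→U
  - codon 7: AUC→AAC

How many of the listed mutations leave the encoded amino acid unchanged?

Codon 1: AUG (Met) → GUG (Val) — missense.
Codon 2: GGC (Gly) → GGA (Gly) — synonymous.
Codon 4: AGU (Ser) → AUU (Ile) — missense.
Codon 5: CAC (His) → AAC (Asn) — missense.
Codon 6: GGA (Gly) → GUA (Val) — missense.
Codon 7: AUC (Ile) → AAC (Asn) — missense.
Synonymous: 1 of 6.

1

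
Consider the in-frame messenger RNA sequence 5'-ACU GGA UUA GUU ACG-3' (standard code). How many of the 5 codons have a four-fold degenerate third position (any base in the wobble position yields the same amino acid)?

Codon 1 ACU (Thr): third position 4-fold.
Codon 2 GGA (Gly): third position 4-fold.
Codon 3 UUA (Leu): third position 2-fold.
Codon 4 GUU (Val): third position 4-fold.
Codon 5 ACG (Thr): third position 4-fold.
Four-fold degenerate third positions: 4.

4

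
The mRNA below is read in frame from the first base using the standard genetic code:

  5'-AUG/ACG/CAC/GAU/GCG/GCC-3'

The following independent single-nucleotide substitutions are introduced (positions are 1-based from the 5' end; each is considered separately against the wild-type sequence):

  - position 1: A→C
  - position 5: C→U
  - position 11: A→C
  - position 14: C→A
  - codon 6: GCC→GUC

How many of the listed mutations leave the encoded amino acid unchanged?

Codon 1: AUG (Met) → CUG (Leu) — missense.
Codon 2: ACG (Thr) → AUG (Met) — missense.
Codon 4: GAU (Asp) → GCU (Ala) — missense.
Codon 5: GCG (Ala) → GAG (Glu) — missense.
Codon 6: GCC (Ala) → GUC (Val) — missense.
Synonymous: 0 of 5.

0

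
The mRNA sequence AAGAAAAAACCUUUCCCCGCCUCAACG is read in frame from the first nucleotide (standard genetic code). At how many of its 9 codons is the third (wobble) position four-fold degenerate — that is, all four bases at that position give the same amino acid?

5

Codon 1 AAG (Lys): third position 2-fold.
Codon 2 AAA (Lys): third position 2-fold.
Codon 3 AAA (Lys): third position 2-fold.
Codon 4 CCU (Pro): third position 4-fold.
Codon 5 UUC (Phe): third position 2-fold.
Codon 6 CCC (Pro): third position 4-fold.
Codon 7 GCC (Ala): third position 4-fold.
Codon 8 UCA (Ser): third position 4-fold.
Codon 9 ACG (Thr): third position 4-fold.
Four-fold degenerate third positions: 5.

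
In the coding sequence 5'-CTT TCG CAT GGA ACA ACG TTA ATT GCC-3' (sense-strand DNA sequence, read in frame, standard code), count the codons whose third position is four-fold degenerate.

Codon 1 CTT (Leu): third position 4-fold.
Codon 2 TCG (Ser): third position 4-fold.
Codon 3 CAT (His): third position 2-fold.
Codon 4 GGA (Gly): third position 4-fold.
Codon 5 ACA (Thr): third position 4-fold.
Codon 6 ACG (Thr): third position 4-fold.
Codon 7 TTA (Leu): third position 2-fold.
Codon 8 ATT (Ile): third position 3-fold.
Codon 9 GCC (Ala): third position 4-fold.
Four-fold degenerate third positions: 6.

6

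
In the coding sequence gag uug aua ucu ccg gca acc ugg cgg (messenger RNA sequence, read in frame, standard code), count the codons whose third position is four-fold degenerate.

Codon 1 GAG (Glu): third position 2-fold.
Codon 2 UUG (Leu): third position 2-fold.
Codon 3 AUA (Ile): third position 3-fold.
Codon 4 UCU (Ser): third position 4-fold.
Codon 5 CCG (Pro): third position 4-fold.
Codon 6 GCA (Ala): third position 4-fold.
Codon 7 ACC (Thr): third position 4-fold.
Codon 8 UGG (Trp): third position 1-fold.
Codon 9 CGG (Arg): third position 4-fold.
Four-fold degenerate third positions: 5.

5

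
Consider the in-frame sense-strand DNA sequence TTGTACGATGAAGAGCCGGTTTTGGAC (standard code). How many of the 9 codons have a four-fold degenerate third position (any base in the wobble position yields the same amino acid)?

2

Codon 1 TTG (Leu): third position 2-fold.
Codon 2 TAC (Tyr): third position 2-fold.
Codon 3 GAT (Asp): third position 2-fold.
Codon 4 GAA (Glu): third position 2-fold.
Codon 5 GAG (Glu): third position 2-fold.
Codon 6 CCG (Pro): third position 4-fold.
Codon 7 GTT (Val): third position 4-fold.
Codon 8 TTG (Leu): third position 2-fold.
Codon 9 GAC (Asp): third position 2-fold.
Four-fold degenerate third positions: 2.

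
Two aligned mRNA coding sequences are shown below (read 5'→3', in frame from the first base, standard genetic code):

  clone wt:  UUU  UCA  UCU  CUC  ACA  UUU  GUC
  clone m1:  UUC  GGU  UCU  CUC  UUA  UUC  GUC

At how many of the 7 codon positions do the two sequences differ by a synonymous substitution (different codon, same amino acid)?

Codon 1: UUU Phe / UUC Phe — synonymous.
Codon 2: UCA Ser / GGU Gly — nonsynonymous.
Codon 3: UCU Ser / UCU Ser — identical.
Codon 4: CUC Leu / CUC Leu — identical.
Codon 5: ACA Thr / UUA Leu — nonsynonymous.
Codon 6: UUU Phe / UUC Phe — synonymous.
Codon 7: GUC Val / GUC Val — identical.
Synonymous differences: 2.

2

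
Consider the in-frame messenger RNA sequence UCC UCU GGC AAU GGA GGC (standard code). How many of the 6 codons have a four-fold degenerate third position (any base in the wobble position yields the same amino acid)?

5

Codon 1 UCC (Ser): third position 4-fold.
Codon 2 UCU (Ser): third position 4-fold.
Codon 3 GGC (Gly): third position 4-fold.
Codon 4 AAU (Asn): third position 2-fold.
Codon 5 GGA (Gly): third position 4-fold.
Codon 6 GGC (Gly): third position 4-fold.
Four-fold degenerate third positions: 5.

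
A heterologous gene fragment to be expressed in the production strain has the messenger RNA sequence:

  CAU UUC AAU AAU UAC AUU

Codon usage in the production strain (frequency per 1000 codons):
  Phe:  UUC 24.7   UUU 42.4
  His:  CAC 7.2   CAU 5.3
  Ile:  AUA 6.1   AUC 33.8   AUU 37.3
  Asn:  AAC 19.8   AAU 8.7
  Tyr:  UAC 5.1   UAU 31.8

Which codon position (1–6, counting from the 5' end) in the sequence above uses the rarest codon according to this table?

Codon 1 CAU (His): 5.3 per 1000.
Codon 2 UUC (Phe): 24.7 per 1000.
Codon 3 AAU (Asn): 8.7 per 1000.
Codon 4 AAU (Asn): 8.7 per 1000.
Codon 5 UAC (Tyr): 5.1 per 1000.
Codon 6 AUU (Ile): 37.3 per 1000.
Lowest frequency is 5.1 at codon 5.

5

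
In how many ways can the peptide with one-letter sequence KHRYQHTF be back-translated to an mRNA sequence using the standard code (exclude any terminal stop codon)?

Lys: 2 codons.
His: 2 codons.
Arg: 6 codons.
Tyr: 2 codons.
Gln: 2 codons.
His: 2 codons.
Thr: 4 codons.
Phe: 2 codons.
2 × 2 × 6 × 2 × 2 × 2 × 4 × 2 = 1536.

1536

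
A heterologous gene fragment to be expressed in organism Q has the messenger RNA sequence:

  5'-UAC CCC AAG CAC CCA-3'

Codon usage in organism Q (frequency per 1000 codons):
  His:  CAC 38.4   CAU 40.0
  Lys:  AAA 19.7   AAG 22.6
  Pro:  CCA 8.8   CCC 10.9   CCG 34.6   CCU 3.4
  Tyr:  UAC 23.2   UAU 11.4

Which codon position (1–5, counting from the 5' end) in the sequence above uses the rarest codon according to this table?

Codon 1 UAC (Tyr): 23.2 per 1000.
Codon 2 CCC (Pro): 10.9 per 1000.
Codon 3 AAG (Lys): 22.6 per 1000.
Codon 4 CAC (His): 38.4 per 1000.
Codon 5 CCA (Pro): 8.8 per 1000.
Lowest frequency is 8.8 at codon 5.

5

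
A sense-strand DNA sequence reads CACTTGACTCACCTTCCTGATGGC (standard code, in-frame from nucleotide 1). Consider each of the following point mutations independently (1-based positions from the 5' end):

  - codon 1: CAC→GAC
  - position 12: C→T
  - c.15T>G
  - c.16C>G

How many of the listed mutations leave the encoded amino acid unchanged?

Codon 1: CAC (His) → GAC (Asp) — missense.
Codon 4: CAC (His) → CAT (His) — synonymous.
Codon 5: CTT (Leu) → CTG (Leu) — synonymous.
Codon 6: CCT (Pro) → GCT (Ala) — missense.
Synonymous: 2 of 4.

2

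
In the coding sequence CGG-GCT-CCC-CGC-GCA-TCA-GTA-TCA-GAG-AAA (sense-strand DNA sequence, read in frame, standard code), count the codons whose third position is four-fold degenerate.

Codon 1 CGG (Arg): third position 4-fold.
Codon 2 GCT (Ala): third position 4-fold.
Codon 3 CCC (Pro): third position 4-fold.
Codon 4 CGC (Arg): third position 4-fold.
Codon 5 GCA (Ala): third position 4-fold.
Codon 6 TCA (Ser): third position 4-fold.
Codon 7 GTA (Val): third position 4-fold.
Codon 8 TCA (Ser): third position 4-fold.
Codon 9 GAG (Glu): third position 2-fold.
Codon 10 AAA (Lys): third position 2-fold.
Four-fold degenerate third positions: 8.

8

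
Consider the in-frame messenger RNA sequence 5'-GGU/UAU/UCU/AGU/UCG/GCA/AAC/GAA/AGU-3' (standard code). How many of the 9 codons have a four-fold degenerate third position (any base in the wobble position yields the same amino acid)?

Codon 1 GGU (Gly): third position 4-fold.
Codon 2 UAU (Tyr): third position 2-fold.
Codon 3 UCU (Ser): third position 4-fold.
Codon 4 AGU (Ser): third position 2-fold.
Codon 5 UCG (Ser): third position 4-fold.
Codon 6 GCA (Ala): third position 4-fold.
Codon 7 AAC (Asn): third position 2-fold.
Codon 8 GAA (Glu): third position 2-fold.
Codon 9 AGU (Ser): third position 2-fold.
Four-fold degenerate third positions: 4.

4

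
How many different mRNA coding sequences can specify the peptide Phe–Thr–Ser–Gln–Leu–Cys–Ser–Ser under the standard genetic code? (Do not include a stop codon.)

Phe: 2 codons.
Thr: 4 codons.
Ser: 6 codons.
Gln: 2 codons.
Leu: 6 codons.
Cys: 2 codons.
Ser: 6 codons.
Ser: 6 codons.
2 × 4 × 6 × 2 × 6 × 2 × 6 × 6 = 41472.

41472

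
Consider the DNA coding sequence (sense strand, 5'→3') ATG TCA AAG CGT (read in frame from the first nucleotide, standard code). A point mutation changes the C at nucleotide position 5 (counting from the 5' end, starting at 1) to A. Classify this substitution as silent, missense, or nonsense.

nonsense

Position 5 falls in codon 2: TCA → Ser.
After the substitution the codon is TAA → Stop.
The new codon is a stop codon, so this is a nonsense mutation.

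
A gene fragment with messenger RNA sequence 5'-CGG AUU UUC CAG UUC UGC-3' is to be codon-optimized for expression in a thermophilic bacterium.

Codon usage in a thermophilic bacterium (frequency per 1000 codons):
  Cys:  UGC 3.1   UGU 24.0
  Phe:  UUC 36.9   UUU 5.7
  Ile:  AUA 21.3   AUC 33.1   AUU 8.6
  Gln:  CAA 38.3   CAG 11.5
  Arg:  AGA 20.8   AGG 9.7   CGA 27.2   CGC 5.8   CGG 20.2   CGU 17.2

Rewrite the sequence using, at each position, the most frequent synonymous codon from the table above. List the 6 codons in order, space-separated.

CGA AUC UUC CAA UUC UGU

Codon 1 (Arg): best is CGA at 27.2.
Codon 2 (Ile): best is AUC at 33.1.
Codon 3 (Phe): best is UUC at 36.9.
Codon 4 (Gln): best is CAA at 38.3.
Codon 5 (Phe): best is UUC at 36.9.
Codon 6 (Cys): best is UGU at 24.0.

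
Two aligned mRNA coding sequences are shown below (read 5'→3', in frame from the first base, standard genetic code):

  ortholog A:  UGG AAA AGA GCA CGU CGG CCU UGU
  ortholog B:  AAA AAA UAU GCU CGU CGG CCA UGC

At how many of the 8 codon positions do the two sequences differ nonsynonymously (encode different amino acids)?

2

Codon 1: UGG Trp / AAA Lys — nonsynonymous.
Codon 2: AAA Lys / AAA Lys — identical.
Codon 3: AGA Arg / UAU Tyr — nonsynonymous.
Codon 4: GCA Ala / GCU Ala — synonymous.
Codon 5: CGU Arg / CGU Arg — identical.
Codon 6: CGG Arg / CGG Arg — identical.
Codon 7: CCU Pro / CCA Pro — synonymous.
Codon 8: UGU Cys / UGC Cys — synonymous.
Nonsynonymous differences: 2.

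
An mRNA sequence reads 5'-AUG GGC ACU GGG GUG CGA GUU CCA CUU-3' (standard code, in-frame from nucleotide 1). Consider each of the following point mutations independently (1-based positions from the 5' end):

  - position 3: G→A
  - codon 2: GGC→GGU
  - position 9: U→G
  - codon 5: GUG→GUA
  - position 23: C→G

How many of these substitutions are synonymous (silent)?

3

Codon 1: AUG (Met) → AUA (Ile) — missense.
Codon 2: GGC (Gly) → GGU (Gly) — synonymous.
Codon 3: ACU (Thr) → ACG (Thr) — synonymous.
Codon 5: GUG (Val) → GUA (Val) — synonymous.
Codon 8: CCA (Pro) → CGA (Arg) — missense.
Synonymous: 3 of 5.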